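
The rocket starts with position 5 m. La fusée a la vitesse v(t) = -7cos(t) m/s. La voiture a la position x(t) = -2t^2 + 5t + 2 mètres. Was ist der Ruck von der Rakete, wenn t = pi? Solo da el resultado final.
j(pi) = -7.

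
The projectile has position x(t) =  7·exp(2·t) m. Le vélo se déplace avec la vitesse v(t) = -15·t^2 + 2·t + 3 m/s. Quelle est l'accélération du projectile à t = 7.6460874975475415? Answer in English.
Starting from position x(t) = 7·exp(2·t), we take 2 derivatives. The derivative of position gives velocity: v(t) = 14·exp(2·t). The derivative of velocity gives acceleration: a(t) = 28·exp(2·t). Using a(t) = 28·exp(2·t) and substituting t = 7.6460874975475415, we find a = 122592880.065110.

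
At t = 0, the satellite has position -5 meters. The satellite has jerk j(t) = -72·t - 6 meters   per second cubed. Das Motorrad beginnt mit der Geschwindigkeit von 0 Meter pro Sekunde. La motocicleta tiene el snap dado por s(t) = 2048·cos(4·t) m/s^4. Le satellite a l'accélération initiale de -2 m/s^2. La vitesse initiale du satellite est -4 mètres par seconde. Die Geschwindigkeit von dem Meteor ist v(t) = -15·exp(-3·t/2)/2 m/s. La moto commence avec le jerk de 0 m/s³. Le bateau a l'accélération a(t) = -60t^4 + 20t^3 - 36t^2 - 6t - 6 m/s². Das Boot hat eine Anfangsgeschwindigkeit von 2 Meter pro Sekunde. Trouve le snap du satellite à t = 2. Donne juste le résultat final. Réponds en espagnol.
El snap en t = 2 es s = -72.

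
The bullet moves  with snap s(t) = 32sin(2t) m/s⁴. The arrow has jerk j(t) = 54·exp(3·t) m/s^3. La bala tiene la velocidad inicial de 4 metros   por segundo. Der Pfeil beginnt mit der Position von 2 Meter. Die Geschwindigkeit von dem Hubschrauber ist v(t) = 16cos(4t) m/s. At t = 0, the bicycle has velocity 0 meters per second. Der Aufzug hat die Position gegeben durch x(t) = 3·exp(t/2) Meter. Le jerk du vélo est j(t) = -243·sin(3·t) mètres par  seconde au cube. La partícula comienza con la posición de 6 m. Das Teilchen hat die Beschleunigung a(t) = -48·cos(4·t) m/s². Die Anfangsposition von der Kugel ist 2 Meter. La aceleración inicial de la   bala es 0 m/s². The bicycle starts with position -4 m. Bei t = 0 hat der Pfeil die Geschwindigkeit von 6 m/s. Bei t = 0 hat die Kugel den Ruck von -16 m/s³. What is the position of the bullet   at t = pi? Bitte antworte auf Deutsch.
Wir müssen die Stammfunktion unserer Gleichung für den Snap s(t) = 32·sin(2·t) 4-mal finden. Mit ∫s(t)dt und Anwendung von j(0) = -16, finden wir j(t) = -16·cos(2·t). Das Integral von dem Ruck ist die Beschleunigung. Mit a(0) = 0 erhalten wir a(t) = -8·sin(2·t). Mit ∫a(t)dt und Anwendung von v(0) = 4, finden wir v(t) = 4·cos(2·t). Die Stammfunktion von der Geschwindigkeit ist die Position. Mit x(0) = 2 erhalten wir x(t) = 2·sin(2·t) + 2. Wir haben die Position x(t) = 2·sin(2·t) + 2. Durch Einsetzen von t = pi: x(pi) = 2.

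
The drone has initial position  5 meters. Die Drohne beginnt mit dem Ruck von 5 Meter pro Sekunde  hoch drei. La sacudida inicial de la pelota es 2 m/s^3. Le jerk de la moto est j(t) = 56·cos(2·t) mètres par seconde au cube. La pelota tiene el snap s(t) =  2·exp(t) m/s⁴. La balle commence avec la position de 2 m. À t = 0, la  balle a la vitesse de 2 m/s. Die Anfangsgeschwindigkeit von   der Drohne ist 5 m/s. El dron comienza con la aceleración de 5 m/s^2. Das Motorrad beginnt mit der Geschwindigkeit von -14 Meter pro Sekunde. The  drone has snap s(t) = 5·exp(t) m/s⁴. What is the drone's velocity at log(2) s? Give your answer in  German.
Wir müssen die Stammfunktion unserer Gleichung für den Snap s(t) = 5·exp(t) 3-mal finden. Mit ∫s(t)dt und Anwendung von j(0) = 5, finden wir j(t) = 5·exp(t). Die Stammfunktion von dem Ruck ist die Beschleunigung. Mit a(0) = 5 erhalten wir a(t) = 5·exp(t). Die Stammfunktion von der Beschleunigung, mit v(0) = 5, ergibt die Geschwindigkeit: v(t) = 5·exp(t). Aus der Gleichung für die Geschwindigkeit v(t) = 5·exp(t), setzen wir t = log(2) ein und erhalten v = 10.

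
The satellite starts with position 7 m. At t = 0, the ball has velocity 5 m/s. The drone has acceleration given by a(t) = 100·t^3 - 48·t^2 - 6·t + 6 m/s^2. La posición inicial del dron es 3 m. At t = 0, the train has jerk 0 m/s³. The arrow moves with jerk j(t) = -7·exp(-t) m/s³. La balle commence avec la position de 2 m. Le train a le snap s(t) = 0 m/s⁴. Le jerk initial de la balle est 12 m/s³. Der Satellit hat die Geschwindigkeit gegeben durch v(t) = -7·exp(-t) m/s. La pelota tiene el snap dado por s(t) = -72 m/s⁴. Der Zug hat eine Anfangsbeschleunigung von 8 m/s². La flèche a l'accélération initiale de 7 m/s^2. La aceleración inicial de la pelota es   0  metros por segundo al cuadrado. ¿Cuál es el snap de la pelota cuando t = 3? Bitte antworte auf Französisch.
De l'équation du snap s(t) = -72, nous substituons t = 3 pour obtenir s = -72.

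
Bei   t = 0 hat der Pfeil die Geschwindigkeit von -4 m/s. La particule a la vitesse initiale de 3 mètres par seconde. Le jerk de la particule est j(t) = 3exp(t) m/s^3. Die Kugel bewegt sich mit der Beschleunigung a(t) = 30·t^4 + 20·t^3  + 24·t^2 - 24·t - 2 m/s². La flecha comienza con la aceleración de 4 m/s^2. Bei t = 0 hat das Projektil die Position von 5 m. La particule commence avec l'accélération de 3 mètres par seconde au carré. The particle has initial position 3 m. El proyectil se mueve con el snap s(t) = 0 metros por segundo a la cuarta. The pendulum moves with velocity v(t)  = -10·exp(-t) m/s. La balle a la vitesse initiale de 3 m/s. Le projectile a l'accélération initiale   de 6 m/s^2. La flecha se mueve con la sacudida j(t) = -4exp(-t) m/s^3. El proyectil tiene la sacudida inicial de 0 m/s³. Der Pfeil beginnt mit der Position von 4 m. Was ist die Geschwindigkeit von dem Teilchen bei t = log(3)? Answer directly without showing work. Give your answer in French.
La réponse est 9.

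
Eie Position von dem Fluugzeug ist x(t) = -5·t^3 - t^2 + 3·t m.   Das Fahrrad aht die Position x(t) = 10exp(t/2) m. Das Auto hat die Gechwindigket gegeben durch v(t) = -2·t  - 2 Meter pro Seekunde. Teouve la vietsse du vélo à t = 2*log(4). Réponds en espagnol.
Para resolver esto, necesitamos tomar 1 derivada de nuestra ecuación de la posición x(t) = 10·exp(t/2). Derivando la posición, obtenemos la velocidad: v(t) = 5·exp(t/2). Tenemos la velocidad v(t) = 5·exp(t/2). Sustituyendo t = 2*log(4): v(2*log(4)) = 20.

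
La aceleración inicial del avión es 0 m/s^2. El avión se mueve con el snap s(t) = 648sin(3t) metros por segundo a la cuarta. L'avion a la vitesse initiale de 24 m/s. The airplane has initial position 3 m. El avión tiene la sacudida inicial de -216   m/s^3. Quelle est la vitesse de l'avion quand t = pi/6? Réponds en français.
Nous devons intégrer notre équation du snap s(t) = 648·sin(3·t) 3 fois. L'intégrale du snap est le jerk. En utilisant j(0) = -216, nous obtenons j(t) = -216·cos(3·t). La primitive du jerk est l'accélération. En utilisant a(0) = 0, nous obtenons a(t) = -72·sin(3·t). La primitive de l'accélération est la vitesse. En utilisant v(0) = 24, nous obtenons v(t) = 24·cos(3·t). Nous avons la vitesse v(t) = 24·cos(3·t). En substituant t = pi/6: v(pi/6) = 0.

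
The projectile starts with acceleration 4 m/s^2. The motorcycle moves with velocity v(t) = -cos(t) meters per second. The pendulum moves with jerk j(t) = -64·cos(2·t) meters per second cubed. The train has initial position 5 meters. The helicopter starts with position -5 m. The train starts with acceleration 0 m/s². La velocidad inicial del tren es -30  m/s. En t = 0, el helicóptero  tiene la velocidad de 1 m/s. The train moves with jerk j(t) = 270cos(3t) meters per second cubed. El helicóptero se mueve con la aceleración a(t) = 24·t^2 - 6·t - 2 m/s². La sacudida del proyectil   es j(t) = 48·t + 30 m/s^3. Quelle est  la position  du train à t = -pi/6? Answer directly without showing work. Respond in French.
La réponse est 15.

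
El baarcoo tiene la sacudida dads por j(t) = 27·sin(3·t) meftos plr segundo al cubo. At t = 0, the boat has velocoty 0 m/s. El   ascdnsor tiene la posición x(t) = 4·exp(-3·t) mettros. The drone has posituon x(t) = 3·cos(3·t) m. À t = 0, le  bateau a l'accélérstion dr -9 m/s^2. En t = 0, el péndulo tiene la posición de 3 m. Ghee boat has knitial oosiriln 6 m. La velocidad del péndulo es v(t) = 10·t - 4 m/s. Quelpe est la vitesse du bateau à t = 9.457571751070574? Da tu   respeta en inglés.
Starting from jerk j(t) = 27·sin(3·t), we take 2 antiderivatives. The antiderivative of jerk, with a(0) = -9, gives acceleration: a(t) = -9·cos(3·t). Integrating acceleration and using the initial condition v(0) = 0, we get v(t) = -3·sin(3·t). We have velocity v(t) = -3·sin(3·t). Substituting t = 9.457571751070574: v(9.457571751070574) = 0.294668231632066.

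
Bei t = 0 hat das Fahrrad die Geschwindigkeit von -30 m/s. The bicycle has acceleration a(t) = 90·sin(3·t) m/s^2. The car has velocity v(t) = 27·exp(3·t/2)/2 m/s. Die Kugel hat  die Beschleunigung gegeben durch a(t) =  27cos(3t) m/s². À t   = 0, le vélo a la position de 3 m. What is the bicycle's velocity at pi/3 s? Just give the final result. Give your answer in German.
Die Geschwindigkeit bei t = pi/3 ist v = 30.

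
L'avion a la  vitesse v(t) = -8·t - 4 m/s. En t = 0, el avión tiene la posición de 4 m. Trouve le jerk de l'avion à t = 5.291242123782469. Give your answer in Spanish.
Para resolver esto, necesitamos tomar 2 derivadas de nuestra ecuación de la velocidad v(t) = -8·t - 4. La derivada de la velocidad da la aceleración: a(t) = -8. La derivada de la aceleración da la sacudida: j(t) = 0. De la ecuación de la sacudida j(t) = 0, sustituimos t = 5.291242123782469 para obtener j = 0.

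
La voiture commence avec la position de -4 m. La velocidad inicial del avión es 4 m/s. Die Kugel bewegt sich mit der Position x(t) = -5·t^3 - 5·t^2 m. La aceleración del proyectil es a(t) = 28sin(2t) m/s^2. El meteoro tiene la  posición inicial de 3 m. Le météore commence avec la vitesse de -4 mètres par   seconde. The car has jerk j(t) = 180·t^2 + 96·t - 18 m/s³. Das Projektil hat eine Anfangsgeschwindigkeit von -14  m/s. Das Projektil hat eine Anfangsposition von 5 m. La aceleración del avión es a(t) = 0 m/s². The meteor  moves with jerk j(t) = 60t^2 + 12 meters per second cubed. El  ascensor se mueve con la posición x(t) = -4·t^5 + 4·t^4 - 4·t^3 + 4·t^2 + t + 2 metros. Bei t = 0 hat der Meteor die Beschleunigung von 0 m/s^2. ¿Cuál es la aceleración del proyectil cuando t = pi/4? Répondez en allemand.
Wir haben die Beschleunigung a(t) = 28·sin(2·t). Durch Einsetzen von t = pi/4: a(pi/4) = 28.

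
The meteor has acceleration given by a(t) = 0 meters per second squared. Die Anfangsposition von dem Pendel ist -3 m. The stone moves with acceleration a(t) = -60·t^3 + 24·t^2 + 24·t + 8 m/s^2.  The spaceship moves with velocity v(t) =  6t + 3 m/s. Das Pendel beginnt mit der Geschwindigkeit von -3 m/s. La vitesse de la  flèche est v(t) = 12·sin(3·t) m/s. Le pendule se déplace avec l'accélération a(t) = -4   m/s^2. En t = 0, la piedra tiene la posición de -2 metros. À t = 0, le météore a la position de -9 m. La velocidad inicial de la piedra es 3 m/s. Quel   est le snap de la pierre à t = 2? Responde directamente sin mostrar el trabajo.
Le snap à t = 2 est s = -672.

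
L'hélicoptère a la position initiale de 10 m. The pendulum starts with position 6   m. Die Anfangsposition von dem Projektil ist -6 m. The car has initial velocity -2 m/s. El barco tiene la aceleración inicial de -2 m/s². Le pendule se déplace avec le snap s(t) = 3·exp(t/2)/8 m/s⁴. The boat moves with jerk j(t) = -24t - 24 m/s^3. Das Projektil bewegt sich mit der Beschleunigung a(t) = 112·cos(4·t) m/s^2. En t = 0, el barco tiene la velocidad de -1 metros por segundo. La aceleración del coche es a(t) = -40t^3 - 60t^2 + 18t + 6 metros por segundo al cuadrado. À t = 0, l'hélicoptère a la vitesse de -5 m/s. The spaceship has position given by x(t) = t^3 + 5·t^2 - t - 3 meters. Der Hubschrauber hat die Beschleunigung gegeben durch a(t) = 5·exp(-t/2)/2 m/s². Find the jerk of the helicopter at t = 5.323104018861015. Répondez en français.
En partant de l'accélération a(t) = 5·exp(-t/2)/2, nous prenons 1 dérivée. La dérivée de l'accélération donne le jerk: j(t) = -5·exp(-t/2)/4. De l'équation du jerk j(t) = -5·exp(-t/2)/4, nous substituons t = 5.323104018861015 pour obtenir j = -0.0872996820557497.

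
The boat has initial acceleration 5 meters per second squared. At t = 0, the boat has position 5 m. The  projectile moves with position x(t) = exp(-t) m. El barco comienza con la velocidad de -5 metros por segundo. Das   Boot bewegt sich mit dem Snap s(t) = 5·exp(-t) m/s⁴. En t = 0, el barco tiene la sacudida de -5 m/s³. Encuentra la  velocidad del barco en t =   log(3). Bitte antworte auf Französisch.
Pour résoudre ceci, nous devons prendre 3 primitives de notre équation du snap s(t) = 5·exp(-t). En intégrant le snap et en utilisant la condition initiale j(0) = -5, nous obtenons j(t) = -5·exp(-t). En prenant ∫j(t)dt et en appliquant a(0) = 5, nous trouvons a(t) = 5·exp(-t). En prenant ∫a(t)dt et en appliquant v(0) = -5, nous trouvons v(t) = -5·exp(-t). En utilisant v(t) = -5·exp(-t) et en substituant t = log(3), nous trouvons v = -5/3.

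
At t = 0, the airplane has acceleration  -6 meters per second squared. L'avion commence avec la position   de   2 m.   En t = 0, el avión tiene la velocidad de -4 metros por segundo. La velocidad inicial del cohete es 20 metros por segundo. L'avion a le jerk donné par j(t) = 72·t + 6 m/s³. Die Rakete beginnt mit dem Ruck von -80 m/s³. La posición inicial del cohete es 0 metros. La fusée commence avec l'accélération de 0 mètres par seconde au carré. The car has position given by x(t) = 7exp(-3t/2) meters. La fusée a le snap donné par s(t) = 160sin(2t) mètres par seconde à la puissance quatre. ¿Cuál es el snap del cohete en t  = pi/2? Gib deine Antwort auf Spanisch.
Usando s(t) = 160·sin(2·t) y sustituyendo t = pi/2, encontramos s = 0.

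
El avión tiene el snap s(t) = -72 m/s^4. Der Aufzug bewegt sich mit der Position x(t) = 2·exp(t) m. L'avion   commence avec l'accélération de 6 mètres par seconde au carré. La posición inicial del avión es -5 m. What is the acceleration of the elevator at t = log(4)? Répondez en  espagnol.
Para resolver esto, necesitamos tomar 2 derivadas de nuestra ecuación de la posición x(t) = 2·exp(t). Derivando la posición, obtenemos la velocidad: v(t) = 2·exp(t). Derivando la velocidad, obtenemos la aceleración: a(t) = 2·exp(t). Usando a(t) = 2·exp(t) y sustituyendo t = log(4), encontramos a = 8.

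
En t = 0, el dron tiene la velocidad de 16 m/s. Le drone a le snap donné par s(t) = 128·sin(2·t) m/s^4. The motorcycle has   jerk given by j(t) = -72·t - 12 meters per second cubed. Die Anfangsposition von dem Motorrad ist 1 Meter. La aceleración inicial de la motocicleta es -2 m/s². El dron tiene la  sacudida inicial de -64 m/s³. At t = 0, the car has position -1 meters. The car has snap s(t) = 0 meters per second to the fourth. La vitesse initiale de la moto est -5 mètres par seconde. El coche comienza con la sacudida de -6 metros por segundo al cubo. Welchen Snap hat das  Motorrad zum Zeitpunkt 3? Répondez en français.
Nous devons dériver notre équation du jerk j(t) = -72·t - 12 1 fois. En dérivant le jerk, nous obtenons le snap: s(t) = -72. De l'équation du snap s(t) = -72, nous substituons t = 3 pour obtenir s = -72.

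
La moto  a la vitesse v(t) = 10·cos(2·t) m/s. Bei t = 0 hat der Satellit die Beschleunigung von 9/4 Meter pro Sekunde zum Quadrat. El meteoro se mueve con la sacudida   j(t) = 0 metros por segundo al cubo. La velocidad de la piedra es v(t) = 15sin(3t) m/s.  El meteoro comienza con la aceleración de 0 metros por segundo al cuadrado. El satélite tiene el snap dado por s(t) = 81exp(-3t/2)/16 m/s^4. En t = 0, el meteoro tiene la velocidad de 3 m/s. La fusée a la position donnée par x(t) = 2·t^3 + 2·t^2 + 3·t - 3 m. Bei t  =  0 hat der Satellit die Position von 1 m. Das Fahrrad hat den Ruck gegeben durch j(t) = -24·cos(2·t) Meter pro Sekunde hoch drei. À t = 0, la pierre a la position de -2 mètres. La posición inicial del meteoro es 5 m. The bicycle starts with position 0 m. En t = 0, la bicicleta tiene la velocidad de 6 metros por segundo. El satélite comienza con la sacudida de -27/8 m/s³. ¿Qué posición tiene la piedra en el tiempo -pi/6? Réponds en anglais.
Starting from velocity v(t) = 15·sin(3·t), we take 1 antiderivative. The integral of velocity, with x(0) = -2, gives position: x(t) = 3 - 5·cos(3·t). Using x(t) = 3 - 5·cos(3·t) and substituting t = -pi/6, we find x = 3.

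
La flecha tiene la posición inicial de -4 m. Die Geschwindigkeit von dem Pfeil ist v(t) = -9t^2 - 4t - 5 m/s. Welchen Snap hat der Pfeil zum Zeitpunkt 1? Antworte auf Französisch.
Nous devons dériver notre équation de la vitesse v(t) = -9·t^2 - 4·t - 5 3 fois. En prenant d/dt de v(t), nous trouvons a(t) = -18·t - 4. En dérivant l'accélération, nous obtenons le jerk: j(t) = -18. La dérivée du jerk donne le snap: s(t) = 0. De l'équation du snap s(t) = 0, nous substituons t = 1 pour obtenir s = 0.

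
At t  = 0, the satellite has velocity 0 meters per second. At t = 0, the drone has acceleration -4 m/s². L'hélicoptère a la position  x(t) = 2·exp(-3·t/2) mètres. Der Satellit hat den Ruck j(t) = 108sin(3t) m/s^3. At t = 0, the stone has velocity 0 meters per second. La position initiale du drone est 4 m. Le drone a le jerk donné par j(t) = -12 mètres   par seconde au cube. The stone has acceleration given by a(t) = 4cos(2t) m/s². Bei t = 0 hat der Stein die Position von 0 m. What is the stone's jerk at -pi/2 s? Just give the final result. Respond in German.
Der Ruck bei t = -pi/2 ist j = 0.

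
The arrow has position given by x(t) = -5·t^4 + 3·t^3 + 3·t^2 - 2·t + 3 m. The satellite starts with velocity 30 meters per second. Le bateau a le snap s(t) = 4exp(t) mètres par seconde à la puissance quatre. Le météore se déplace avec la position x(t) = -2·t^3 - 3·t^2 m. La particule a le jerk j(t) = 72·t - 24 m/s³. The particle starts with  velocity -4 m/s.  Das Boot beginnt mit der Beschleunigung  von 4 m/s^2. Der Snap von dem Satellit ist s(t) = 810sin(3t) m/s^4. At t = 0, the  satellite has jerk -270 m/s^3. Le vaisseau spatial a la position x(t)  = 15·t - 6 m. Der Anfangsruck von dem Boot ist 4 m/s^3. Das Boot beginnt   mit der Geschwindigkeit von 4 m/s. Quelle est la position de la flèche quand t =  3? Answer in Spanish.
De la ecuación de la posición x(t) = -5·t^4 + 3·t^3 + 3·t^2 - 2·t + 3, sustituimos t = 3 para obtener x = -300.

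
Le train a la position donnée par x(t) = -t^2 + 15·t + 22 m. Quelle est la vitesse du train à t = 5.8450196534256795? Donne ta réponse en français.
Nous devons dériver notre équation de la position x(t) = -t^2 + 15·t + 22 1 fois. En prenant d/dt de x(t), nous trouvons v(t) = 15 - 2·t. En utilisant v(t) = 15 - 2·t et en substituant t = 5.8450196534256795, nous trouvons v = 3.30996069314864.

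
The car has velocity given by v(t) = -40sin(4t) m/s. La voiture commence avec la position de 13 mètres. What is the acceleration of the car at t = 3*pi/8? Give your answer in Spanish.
Partiendo de la velocidad v(t) = -40·sin(4·t), tomamos 1 derivada. Tomando d/dt de v(t), encontramos a(t) = -160·cos(4·t). Tenemos la aceleración a(t) = -160·cos(4·t). Sustituyendo t = 3*pi/8: a(3*pi/8) = 0.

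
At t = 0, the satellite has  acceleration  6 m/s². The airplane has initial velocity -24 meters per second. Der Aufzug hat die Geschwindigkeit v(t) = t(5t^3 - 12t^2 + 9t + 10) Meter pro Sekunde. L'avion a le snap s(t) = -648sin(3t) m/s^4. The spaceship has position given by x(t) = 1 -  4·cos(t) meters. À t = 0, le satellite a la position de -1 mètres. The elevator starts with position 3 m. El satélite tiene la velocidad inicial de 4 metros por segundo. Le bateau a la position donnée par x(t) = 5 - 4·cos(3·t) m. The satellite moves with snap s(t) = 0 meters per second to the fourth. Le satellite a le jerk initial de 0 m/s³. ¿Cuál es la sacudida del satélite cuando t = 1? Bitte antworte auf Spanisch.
Debemos encontrar la antiderivada de nuestra ecuación del snap s(t) = 0 1 vez. Integrando el snap y usando la condición inicial j(0) = 0, obtenemos j(t) = 0. De la ecuación de la sacudida j(t) = 0, sustituimos t = 1 para obtener j = 0.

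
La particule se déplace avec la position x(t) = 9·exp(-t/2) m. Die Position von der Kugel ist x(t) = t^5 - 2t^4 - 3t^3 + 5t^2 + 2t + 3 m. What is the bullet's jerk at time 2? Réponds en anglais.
To solve this, we need to take 3 derivatives of our position equation x(t) = t^5 - 2·t^4 - 3·t^3 + 5·t^2 + 2·t + 3. Taking d/dt of x(t), we find v(t) = 5·t^4 - 8·t^3 - 9·t^2 + 10·t + 2. The derivative of velocity gives acceleration: a(t) = 20·t^3 - 24·t^2 - 18·t + 10. The derivative of acceleration gives jerk: j(t) = 60·t^2 - 48·t - 18. Using j(t) = 60·t^2 - 48·t - 18 and substituting t = 2, we find j = 126.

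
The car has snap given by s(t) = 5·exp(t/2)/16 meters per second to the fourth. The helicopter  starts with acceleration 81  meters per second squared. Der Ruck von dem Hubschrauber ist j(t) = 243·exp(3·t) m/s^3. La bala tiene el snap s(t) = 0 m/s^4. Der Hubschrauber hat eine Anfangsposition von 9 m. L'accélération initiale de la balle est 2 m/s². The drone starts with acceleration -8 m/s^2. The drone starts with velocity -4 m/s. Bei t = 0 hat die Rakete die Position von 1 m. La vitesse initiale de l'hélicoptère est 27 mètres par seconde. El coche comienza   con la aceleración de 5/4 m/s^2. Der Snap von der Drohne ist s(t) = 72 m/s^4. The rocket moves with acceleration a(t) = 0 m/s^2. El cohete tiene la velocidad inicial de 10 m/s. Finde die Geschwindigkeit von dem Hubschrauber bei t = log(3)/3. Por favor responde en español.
Debemos encontrar la integral de nuestra ecuación de la sacudida j(t) = 243·exp(3·t) 2 veces. Integrando la sacudida y usando la condición inicial a(0) = 81, obtenemos a(t) = 81·exp(3·t). Integrando la aceleración y usando la condición inicial v(0) = 27, obtenemos v(t) = 27·exp(3·t). Usando v(t) = 27·exp(3·t) y sustituyendo t = log(3)/3, encontramos v = 81.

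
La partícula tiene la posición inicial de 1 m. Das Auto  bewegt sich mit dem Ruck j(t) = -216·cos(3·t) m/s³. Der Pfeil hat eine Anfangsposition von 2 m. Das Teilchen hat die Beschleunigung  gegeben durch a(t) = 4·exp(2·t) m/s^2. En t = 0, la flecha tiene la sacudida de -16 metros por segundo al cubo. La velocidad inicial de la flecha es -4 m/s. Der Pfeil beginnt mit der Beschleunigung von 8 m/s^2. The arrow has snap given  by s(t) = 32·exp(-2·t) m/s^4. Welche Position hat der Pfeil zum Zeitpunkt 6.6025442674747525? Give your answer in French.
Nous devons intégrer notre équation du snap s(t) = 32·exp(-2·t) 4 fois. En prenant ∫s(t)dt et en appliquant j(0) = -16, nous trouvons j(t) = -16·exp(-2·t). La primitive du jerk est l'accélération. En utilisant a(0) = 8, nous obtenons a(t) = 8·exp(-2·t). La primitive de l'accélération est la vitesse. En utilisant v(0) = -4, nous obtenons v(t) = -4·exp(-2·t). En prenant ∫v(t)dt et en appliquant x(0) = 2, nous trouvons x(t) = 2·exp(-2·t). Nous avons la position x(t) = 2·exp(-2·t). En substituant t = 6.6025442674747525: x(6.6025442674747525) = 0.00000368241653421131.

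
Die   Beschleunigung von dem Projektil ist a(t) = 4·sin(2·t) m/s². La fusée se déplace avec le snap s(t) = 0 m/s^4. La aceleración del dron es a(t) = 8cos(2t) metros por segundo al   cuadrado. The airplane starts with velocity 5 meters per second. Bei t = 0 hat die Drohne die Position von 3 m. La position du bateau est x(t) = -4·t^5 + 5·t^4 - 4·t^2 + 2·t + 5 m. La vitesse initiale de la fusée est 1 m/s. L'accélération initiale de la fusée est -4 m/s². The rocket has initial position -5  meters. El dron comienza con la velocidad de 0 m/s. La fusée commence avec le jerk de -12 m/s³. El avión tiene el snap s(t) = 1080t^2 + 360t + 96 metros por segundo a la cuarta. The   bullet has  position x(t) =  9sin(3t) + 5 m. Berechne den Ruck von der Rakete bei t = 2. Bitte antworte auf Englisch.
We need to integrate our snap equation s(t) = 0 1 time. The integral of snap is jerk. Using j(0) = -12, we get j(t) = -12. We have jerk j(t) = -12. Substituting t = 2: j(2) = -12.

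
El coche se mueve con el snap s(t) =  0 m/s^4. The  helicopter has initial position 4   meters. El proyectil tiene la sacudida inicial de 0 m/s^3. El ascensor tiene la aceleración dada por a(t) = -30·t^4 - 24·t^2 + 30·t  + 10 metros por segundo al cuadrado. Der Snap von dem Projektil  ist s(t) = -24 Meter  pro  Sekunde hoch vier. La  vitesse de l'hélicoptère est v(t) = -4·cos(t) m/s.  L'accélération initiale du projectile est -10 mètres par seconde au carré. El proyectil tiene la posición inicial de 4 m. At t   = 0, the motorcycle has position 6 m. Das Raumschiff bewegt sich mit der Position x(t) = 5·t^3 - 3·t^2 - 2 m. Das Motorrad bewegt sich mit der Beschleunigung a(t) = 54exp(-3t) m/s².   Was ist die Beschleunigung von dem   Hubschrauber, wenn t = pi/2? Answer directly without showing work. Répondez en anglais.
The acceleration at t = pi/2 is a = 4.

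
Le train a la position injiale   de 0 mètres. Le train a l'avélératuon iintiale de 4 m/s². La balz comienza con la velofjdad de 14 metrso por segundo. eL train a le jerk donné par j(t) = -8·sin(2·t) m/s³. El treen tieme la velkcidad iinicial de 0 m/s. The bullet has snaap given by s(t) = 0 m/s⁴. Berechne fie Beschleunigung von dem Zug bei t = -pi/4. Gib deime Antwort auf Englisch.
To find the answer, we compute 1 integral of j(t) = -8·sin(2·t). Finding the integral of j(t) and using a(0) = 4: a(t) = 4·cos(2·t). Using a(t) = 4·cos(2·t) and substituting t = -pi/4, we find a = 0.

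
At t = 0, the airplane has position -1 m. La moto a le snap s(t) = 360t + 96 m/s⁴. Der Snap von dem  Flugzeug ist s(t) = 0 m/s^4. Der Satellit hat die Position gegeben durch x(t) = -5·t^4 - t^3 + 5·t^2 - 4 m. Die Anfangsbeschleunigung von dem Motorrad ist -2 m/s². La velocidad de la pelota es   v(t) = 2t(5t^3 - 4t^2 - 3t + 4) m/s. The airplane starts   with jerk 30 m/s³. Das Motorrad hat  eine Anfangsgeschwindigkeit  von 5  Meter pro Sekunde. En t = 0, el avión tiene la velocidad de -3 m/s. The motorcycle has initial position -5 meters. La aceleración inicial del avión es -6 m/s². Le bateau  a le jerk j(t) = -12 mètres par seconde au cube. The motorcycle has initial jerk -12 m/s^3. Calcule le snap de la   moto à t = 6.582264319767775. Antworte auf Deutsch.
Aus der Gleichung für den Snap s(t) = 360·t + 96, setzen wir t = 6.582264319767775 ein und erhalten s = 2465.61515511640.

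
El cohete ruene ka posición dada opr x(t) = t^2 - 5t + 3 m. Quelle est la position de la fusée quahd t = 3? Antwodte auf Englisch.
Using x(t) = t^2 - 5·t + 3 and substituting t = 3, we find x = -3.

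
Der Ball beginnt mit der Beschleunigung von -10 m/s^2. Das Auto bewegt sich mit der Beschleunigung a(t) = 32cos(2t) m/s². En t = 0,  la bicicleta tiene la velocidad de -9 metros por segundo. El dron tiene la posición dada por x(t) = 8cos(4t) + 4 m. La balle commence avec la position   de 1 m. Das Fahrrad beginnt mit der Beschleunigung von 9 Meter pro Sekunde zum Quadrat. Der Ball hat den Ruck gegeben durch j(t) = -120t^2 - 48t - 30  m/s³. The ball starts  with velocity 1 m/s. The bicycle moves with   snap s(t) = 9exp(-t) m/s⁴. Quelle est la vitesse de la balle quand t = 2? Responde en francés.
En partant du jerk j(t) = -120·t^2 - 48·t - 30, nous prenons 2 primitives. En prenant ∫j(t)dt et en appliquant a(0) = -10, nous trouvons a(t) = -40·t^3 - 24·t^2 - 30·t - 10. L'intégrale de l'accélération est la vitesse. En utilisant v(0) = 1, nous obtenons v(t) = -10·t^4 - 8·t^3 - 15·t^2 - 10·t + 1. Nous avons la vitesse v(t) = -10·t^4 - 8·t^3 - 15·t^2 - 10·t + 1. En substituant t = 2: v(2) = -303.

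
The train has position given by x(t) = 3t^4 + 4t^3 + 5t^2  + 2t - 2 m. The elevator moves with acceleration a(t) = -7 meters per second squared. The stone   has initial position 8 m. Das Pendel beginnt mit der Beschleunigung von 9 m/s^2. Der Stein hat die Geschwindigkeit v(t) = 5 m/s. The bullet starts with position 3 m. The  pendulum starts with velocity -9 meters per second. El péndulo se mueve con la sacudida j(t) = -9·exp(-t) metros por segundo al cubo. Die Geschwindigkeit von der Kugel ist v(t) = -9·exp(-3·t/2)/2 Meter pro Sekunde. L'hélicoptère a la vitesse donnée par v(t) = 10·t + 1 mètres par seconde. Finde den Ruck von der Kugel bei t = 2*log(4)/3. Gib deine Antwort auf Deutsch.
Wir müssen unsere Gleichung für die Geschwindigkeit v(t) = -9·exp(-3·t/2)/2 2-mal ableiten. Durch Ableiten von der Geschwindigkeit erhalten wir die Beschleunigung: a(t) = 27·exp(-3·t/2)/4. Durch Ableiten von der Beschleunigung erhalten wir den Ruck: j(t) = -81·exp(-3·t/2)/8. Wir haben den Ruck j(t) = -81·exp(-3·t/2)/8. Durch Einsetzen von t = 2*log(4)/3: j(2*log(4)/3) = -81/32.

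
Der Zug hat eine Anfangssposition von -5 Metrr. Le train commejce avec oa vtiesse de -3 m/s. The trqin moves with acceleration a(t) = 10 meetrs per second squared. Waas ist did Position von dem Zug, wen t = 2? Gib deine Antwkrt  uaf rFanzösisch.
Nous devons trouver la primitive de notre équation de l'accélération a(t) = 10 2 fois. La primitive de l'accélération, avec v(0) = -3, donne la vitesse: v(t) = 10·t - 3. L'intégrale de la vitesse est la position. En utilisant x(0) = -5, nous obtenons x(t) = 5·t^2 - 3·t - 5. De l'équation de la position x(t) = 5·t^2 - 3·t - 5, nous substituons t = 2 pour obtenir x = 9.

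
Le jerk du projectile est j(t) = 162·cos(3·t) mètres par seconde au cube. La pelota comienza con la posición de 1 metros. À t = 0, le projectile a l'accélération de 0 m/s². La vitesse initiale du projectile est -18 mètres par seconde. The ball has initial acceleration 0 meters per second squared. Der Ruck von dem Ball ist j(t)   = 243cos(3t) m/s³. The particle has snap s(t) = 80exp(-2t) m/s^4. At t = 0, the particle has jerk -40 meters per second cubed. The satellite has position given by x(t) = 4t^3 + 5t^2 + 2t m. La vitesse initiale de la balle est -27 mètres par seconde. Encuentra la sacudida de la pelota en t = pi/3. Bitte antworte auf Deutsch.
Wir haben den Ruck j(t) = 243·cos(3·t). Durch Einsetzen von t = pi/3: j(pi/3) = -243.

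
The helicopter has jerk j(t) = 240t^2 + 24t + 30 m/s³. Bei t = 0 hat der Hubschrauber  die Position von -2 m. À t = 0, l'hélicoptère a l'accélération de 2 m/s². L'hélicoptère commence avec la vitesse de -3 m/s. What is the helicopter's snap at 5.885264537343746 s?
To solve this, we need to take 1 derivative of our jerk equation j(t) = 240·t^2 + 24·t + 30. Taking d/dt of j(t), we find s(t) = 480·t + 24. From the given snap equation s(t) = 480·t + 24, we substitute t = 5.885264537343746 to get s = 2848.92697792500.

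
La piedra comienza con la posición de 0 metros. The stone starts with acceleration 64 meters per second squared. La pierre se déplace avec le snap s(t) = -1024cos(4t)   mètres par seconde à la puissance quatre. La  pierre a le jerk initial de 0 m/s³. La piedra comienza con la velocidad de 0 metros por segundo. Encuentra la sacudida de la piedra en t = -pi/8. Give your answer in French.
Pour résoudre ceci, nous devons prendre 1 primitive de notre équation du snap s(t) = -1024·cos(4·t). En prenant ∫s(t)dt et en appliquant j(0) = 0, nous trouvons j(t) = -256·sin(4·t). De l'équation du jerk j(t) = -256·sin(4·t), nous substituons t = -pi/8 pour obtenir j = 256.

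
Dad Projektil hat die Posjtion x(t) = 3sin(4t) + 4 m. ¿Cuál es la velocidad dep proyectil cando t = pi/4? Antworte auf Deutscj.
Ausgehend von der Position x(t) = 3·sin(4·t) + 4, nehmen wir 1 Ableitung. Die Ableitung von der Position ergibt die Geschwindigkeit: v(t) = 12·cos(4·t). Wir haben die Geschwindigkeit v(t) = 12·cos(4·t). Durch Einsetzen von t = pi/4: v(pi/4) = -12.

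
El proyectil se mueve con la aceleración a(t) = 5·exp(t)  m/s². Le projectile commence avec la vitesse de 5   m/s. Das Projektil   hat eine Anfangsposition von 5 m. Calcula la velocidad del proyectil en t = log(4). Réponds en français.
Pour résoudre ceci, nous devons prendre 1 intégrale de notre équation de l'accélération a(t) = 5·exp(t). L'intégrale de l'accélération est la vitesse. En utilisant v(0) = 5, nous obtenons v(t) = 5·exp(t). De l'équation de la vitesse v(t) = 5·exp(t), nous substituons t = log(4) pour obtenir v = 20.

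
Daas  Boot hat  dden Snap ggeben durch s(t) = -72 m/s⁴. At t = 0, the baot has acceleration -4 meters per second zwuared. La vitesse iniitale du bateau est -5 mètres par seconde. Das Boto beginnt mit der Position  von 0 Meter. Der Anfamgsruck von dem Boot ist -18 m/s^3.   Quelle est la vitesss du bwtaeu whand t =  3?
Nous devons intégrer notre équation du snap s(t) = -72 3 fois. En intégrant le snap et en utilisant la condition initiale j(0) = -18, nous obtenons j(t) = -72·t - 18. L'intégrale du jerk, avec a(0) = -4, donne l'accélération: a(t) = -36·t^2 - 18·t - 4. En intégrant l'accélération et en utilisant la condition initiale v(0) = -5, nous obtenons v(t) = -12·t^3 - 9·t^2 - 4·t - 5. Nous avons la vitesse v(t) = -12·t^3 - 9·t^2 - 4·t - 5. En substituant t = 3: v(3) = -422.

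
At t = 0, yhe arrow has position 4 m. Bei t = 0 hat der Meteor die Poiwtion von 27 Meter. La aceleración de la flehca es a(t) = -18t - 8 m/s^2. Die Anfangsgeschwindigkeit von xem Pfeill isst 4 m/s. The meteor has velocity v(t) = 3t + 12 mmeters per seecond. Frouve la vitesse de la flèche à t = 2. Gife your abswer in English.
We need to integrate our acceleration equation a(t) = -18·t - 8 1 time. The antiderivative of acceleration, with v(0) = 4, gives velocity: v(t) = -9·t^2 - 8·t + 4. We have velocity v(t) = -9·t^2 - 8·t + 4. Substituting t = 2: v(2) = -48.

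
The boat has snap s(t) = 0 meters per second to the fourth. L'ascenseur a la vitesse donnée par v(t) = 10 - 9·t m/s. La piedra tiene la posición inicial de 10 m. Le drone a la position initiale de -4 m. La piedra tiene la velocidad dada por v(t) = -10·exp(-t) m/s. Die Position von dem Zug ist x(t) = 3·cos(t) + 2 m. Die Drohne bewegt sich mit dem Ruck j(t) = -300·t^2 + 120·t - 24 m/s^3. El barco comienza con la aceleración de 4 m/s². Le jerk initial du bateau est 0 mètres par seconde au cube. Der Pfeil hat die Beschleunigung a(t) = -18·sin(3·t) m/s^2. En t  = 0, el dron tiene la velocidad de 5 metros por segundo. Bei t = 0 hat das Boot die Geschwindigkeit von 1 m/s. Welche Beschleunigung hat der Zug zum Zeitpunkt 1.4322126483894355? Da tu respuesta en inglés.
To solve this, we need to take 2 derivatives of our position equation x(t) = 3·cos(t) + 2. The derivative of position gives velocity: v(t) = -3·sin(t). Differentiating velocity, we get acceleration: a(t) = -3·cos(t). We have acceleration a(t) = -3·cos(t). Substituting t = 1.4322126483894355: a(1.4322126483894355) = -0.414421532565051.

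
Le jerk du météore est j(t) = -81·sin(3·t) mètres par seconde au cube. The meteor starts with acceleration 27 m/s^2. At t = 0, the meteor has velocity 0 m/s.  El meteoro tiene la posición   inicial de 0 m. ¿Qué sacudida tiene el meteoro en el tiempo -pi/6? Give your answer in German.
Wir haben den Ruck j(t) = -81·sin(3·t). Durch Einsetzen von t = -pi/6: j(-pi/6) = 81.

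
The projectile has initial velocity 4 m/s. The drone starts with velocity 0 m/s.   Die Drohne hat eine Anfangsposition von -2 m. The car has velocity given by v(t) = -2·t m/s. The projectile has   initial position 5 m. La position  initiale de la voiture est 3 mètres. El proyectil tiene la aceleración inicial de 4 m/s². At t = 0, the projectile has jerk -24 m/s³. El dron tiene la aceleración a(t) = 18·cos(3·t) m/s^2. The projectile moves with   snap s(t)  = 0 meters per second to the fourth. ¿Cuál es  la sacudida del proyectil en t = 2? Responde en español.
Para resolver esto, necesitamos tomar 1 integral de nuestra ecuación del snap s(t) = 0. La integral del snap es la sacudida. Usando j(0) = -24, obtenemos j(t) = -24. Tenemos la sacudida j(t) = -24. Sustituyendo t = 2: j(2) = -24.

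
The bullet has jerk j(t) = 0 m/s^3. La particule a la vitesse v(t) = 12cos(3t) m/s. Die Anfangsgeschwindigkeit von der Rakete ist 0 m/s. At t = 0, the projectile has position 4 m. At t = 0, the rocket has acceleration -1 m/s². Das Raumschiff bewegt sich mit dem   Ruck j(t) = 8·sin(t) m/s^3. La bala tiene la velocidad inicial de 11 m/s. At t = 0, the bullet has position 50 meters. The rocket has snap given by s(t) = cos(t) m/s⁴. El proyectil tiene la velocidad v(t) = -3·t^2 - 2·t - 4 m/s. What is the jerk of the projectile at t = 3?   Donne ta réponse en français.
Pour résoudre ceci, nous devons prendre 2 dérivées de notre équation de la vitesse v(t) = -3·t^2 - 2·t - 4. La dérivée de la vitesse donne l'accélération: a(t) = -6·t - 2. La dérivée de l'accélération donne le jerk: j(t) = -6. En utilisant j(t) = -6 et en substituant t = 3, nous trouvons j = -6.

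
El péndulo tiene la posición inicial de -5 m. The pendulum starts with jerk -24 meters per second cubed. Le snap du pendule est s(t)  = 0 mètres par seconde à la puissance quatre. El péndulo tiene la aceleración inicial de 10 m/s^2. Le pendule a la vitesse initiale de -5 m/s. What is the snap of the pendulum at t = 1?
We have snap s(t) = 0. Substituting t = 1: s(1) = 0.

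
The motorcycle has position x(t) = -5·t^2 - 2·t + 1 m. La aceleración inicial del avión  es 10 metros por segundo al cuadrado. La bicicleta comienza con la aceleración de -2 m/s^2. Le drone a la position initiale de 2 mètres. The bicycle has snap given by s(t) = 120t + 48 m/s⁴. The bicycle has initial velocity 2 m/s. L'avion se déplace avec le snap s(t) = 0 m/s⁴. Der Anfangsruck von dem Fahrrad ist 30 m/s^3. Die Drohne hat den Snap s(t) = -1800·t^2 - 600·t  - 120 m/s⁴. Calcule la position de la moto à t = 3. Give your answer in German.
Aus der Gleichung für die Position x(t) = -5·t^2 - 2·t + 1, setzen wir t = 3 ein und erhalten x = -50.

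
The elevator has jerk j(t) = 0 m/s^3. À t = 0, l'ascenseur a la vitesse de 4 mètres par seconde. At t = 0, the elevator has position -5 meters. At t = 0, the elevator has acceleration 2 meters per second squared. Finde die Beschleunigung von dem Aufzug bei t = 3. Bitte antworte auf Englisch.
To solve this, we need to take 1 antiderivative of our jerk equation j(t) = 0. Finding the antiderivative of j(t) and using a(0) = 2: a(t) = 2. We have acceleration a(t) = 2. Substituting t = 3: a(3) = 2.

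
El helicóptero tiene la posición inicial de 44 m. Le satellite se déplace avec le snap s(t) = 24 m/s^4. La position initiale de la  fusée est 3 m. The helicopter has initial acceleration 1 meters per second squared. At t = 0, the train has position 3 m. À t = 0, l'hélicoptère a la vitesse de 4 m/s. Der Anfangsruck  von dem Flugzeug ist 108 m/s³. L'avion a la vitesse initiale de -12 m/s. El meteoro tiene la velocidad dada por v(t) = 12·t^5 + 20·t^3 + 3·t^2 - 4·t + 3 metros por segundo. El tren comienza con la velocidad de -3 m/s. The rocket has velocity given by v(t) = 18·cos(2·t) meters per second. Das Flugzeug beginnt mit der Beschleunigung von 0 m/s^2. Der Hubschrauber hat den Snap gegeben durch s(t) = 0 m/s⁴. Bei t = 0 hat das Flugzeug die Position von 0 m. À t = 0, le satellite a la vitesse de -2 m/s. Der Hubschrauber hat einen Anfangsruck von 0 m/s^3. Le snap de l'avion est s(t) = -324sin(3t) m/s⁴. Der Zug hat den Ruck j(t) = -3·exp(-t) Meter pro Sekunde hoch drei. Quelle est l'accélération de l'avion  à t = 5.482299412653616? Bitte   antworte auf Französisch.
Nous devons intégrer notre équation du snap s(t) = -324·sin(3·t) 2 fois. En prenant ∫s(t)dt et en appliquant j(0) = 108, nous trouvons j(t) = 108·cos(3·t). En intégrant le jerk et en utilisant la condition initiale a(0) = 0, nous obtenons a(t) = 36·sin(3·t). En utilisant a(t) = 36·sin(3·t) et en substituant t = 5.482299412653616, nous trouvons a = -24.2460373751243.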